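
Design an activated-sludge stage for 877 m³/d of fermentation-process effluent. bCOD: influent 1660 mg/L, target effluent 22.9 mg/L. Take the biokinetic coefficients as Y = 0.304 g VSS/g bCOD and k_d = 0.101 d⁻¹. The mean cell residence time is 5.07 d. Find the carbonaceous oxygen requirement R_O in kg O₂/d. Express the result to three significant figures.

Correct the yield for decay: Y_obs = Y/(1 + k_d θ_c) = 0.304 / (1 + 0.101 × 5.07) = 0.304 / 1.512 = 0.2010.
Mass of bCOD removed per day: Q(S₀ − S) = 877 × 1637 g/m³ = 1436 kg/d.
P_X = Y_obs·Q·(S₀ − S) = 0.2010 × 1436 = 288.7 kg VSS/d.
R_O = Q·(S₀ − S) − 1.42·P_X = 1436 − 1.42 × 288.7 = 1026 kg O₂/d.

R_O ≈ 1030 kg O₂/d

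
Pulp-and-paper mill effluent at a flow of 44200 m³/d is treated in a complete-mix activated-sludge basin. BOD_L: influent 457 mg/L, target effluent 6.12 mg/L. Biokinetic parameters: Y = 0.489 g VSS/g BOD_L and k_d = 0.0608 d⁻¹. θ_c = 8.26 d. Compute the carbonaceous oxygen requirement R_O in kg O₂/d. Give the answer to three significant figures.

R_O ≈ 10700 kg O₂/d

Correct the yield for decay: Y_obs = Y/(1 + k_d θ_c) = 0.489 / (1 + 0.0608 × 8.26) = 0.489 / 1.502 = 0.3255.
Substrate removed = Q·(S₀ − S) = 44200 m³/d × (457 − 6.12) g/m³ = 1.99×10^7 g/d = 19929 kg/d.
Biomass synthesised: P_X = Y_obs × 19929 = 6487 kg VSS/d.
Carbonaceous O₂ demand = substrate oxidised − cell-mass equivalent = 19929 − 1.42 × 6487 = 10717 kg O₂/d.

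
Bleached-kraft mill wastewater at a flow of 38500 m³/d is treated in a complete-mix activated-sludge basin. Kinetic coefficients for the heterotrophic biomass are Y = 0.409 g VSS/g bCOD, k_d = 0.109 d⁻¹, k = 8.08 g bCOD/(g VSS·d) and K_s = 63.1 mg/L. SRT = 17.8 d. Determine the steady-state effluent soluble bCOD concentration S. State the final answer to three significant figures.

S ≈ 3.32 mg/L

For a completely mixed reactor with recycle the Lawrence–McCarty relation gives S = K_s·(1 + k_d·θ_c) / [θ_c·(Y·k − k_d) − 1] = 63.1 × (1 + 0.109 × 17.8) / [17.8 × (0.409 × 8.08 − 0.109) − 1] = 185.5 / 55.88 = 3.320 mg/L.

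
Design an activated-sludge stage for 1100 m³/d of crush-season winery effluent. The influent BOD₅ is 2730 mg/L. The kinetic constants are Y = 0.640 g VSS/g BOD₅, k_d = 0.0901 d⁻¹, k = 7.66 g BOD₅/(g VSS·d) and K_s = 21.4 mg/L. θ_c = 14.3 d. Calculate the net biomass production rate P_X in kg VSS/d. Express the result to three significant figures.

P_X ≈ 840 kg VSS/d

From the Monod/SRT balance for a CMAS, S = K_s·(1+k_d θ_c)/[θ_c·(Y k − k_d) − 1] = 21.4 × (1 + 0.0901 × 14.3) / [14.3 × (0.640 × 7.66 − 0.0901) − 1] = 48.97 / 67.82 = 0.7221 mg/L.
Correct the yield for decay: Y_obs = Y/(1 + k_d θ_c) = 0.640 / (1 + 0.0901 × 14.3) = 0.640 / 2.288 = 0.2797.
Mass of BOD₅ removed per day: Q(S₀ − S) = 1100 × 2729 g/m³ = 3002 kg/d.
So the net sludge growth is P_X = 0.2797 × 3002 = 839.6 kg VSS/d.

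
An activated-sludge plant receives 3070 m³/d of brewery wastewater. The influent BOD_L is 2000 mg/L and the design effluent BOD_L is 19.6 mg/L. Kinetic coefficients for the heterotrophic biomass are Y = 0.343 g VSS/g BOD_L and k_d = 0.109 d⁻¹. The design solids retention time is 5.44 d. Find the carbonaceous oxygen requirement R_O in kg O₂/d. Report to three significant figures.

R_O ≈ 4220 kg O₂/d

Y_obs = Y / (1 + k_d θ_c) = 0.343 / (1 + 0.109 × 5.44) = 0.343 / 1.593 = 0.2153.
Substrate removed = Q·(S₀ − S) = 3070 m³/d × (2000 − 19.6) g/m³ = 6.08×10^6 g/d = 6080 kg/d.
Net sludge production P_X = 0.2153 × 6080 = 1309 kg VSS/d.
Carbonaceous O₂ demand = substrate oxidised − cell-mass equivalent = 6080 − 1.42 × 1309 = 4221 kg O₂/d.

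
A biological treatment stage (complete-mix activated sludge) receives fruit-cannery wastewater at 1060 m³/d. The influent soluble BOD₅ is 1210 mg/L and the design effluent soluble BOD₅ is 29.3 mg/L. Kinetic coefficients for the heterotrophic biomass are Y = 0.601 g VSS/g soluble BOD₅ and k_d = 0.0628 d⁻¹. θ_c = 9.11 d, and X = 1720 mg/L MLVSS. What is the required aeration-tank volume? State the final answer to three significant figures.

Steady-state biomass mass balance: V·X·(1 + k_d·θ_c) = Y·Q·(S₀ − S)·θ_c, so V = 0.601 × 1060 × (1210 − 29.3) × 9.11 / [1720 × (1 + 0.0628 × 9.11)] = 6.85×10^6 / 2704 = 2534 m³.

V ≈ 2530 m³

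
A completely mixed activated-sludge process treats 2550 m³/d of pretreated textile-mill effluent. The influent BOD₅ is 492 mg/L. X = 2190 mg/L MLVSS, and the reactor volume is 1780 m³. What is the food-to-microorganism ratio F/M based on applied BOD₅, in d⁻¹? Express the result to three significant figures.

Food-to-microorganism ratio F/M = Q S₀ / (V X) = 2550 × 492 / (1780 × 2190) = 0.3218 d⁻¹.

F/M ≈ 0.322 d⁻¹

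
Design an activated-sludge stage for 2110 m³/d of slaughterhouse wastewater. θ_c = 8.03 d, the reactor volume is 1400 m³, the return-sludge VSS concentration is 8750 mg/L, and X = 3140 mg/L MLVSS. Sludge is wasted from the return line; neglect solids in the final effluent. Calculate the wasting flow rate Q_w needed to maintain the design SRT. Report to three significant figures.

Q_w ≈ 62.6 m³/d

θ_c = V·X/(Q_w·X_r) when wasting from the recycle, so Q_w = V·X/(θ_c·X_r) = 1400 × 3140 / (8.03 × 8750) = 62.57 m³/d.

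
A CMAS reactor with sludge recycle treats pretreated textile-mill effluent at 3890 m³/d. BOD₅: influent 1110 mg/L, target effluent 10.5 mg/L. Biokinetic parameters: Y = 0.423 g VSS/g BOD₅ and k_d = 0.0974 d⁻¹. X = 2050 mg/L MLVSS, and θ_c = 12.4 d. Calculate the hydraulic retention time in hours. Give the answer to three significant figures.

From the SRT design equation V = Y Q (S₀−S) θ_c / [X (1 + k_d θ_c)] = 0.423 × 3890 × (1110 − 10.5) × 12.4 / [2050 × (1 + 0.0974 × 12.4)] = 2.24×10^7 / 4526 = 4957 m³.
HRT = V/Q = 4957 m³ / 3890 m³·d⁻¹ = 1.274 d × 24 = 30.58 h.

τ ≈ 30.6 h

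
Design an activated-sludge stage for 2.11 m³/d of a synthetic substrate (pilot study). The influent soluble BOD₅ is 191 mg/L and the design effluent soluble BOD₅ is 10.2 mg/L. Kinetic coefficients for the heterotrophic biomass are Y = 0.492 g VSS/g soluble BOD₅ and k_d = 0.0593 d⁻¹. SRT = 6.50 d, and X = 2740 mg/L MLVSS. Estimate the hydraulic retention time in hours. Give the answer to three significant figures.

Rearranging the biomass balance for a CMAS with decay, V = Y·Q·ΔS·θ_c / [X·(1+k_d θ_c)] = 0.492 × 2.11 × (191 − 10.2) × 6.50 / [2740 × (1 + 0.0593 × 6.50)] = 1.22×10^3 / 3796 = 0.3214 m³.
Hydraulic retention time τ = V/Q = 0.3214 / 2.11 = 0.1523 d = 3.655 h.

τ ≈ 3.66 h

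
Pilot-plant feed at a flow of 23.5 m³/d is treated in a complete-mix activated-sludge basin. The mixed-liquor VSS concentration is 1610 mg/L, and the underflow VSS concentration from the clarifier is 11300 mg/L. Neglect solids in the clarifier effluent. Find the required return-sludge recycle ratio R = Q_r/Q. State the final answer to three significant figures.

Solids balance on the clarifier gives (1+R)X = R·X_r, so R = X/(X_r − X) = 1610 / (11300 − 1610) = 0.1662.

R ≈ 0.166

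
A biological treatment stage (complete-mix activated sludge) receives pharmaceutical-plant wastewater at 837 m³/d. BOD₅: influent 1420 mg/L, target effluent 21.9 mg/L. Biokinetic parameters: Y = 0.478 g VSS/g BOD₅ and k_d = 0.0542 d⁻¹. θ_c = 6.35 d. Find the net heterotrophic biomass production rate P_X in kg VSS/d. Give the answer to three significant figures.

Correct the yield for decay: Y_obs = Y/(1 + k_d θ_c) = 0.478 / (1 + 0.0542 × 6.35) = 0.478 / 1.344 = 0.3556.
ΔS = 1420 − 21.9 = 1398 mg/L, so the substrate removal rate is 837 × 1398/1000 = 1170 kg BOD₅/d.
Biomass produced: P_X = Y_obs·Q·ΔS = 0.3556 × 1170 ≈ 416.1 kg VSS/d.

P_X ≈ 416 kg VSS/d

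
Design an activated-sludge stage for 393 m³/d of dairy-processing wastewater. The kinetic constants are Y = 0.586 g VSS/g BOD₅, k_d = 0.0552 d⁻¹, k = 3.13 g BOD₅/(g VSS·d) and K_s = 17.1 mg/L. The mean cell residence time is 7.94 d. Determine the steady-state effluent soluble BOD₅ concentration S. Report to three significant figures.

S ≈ 1.87 mg/L

From the Monod/SRT balance for a CMAS, S = K_s·(1+k_d θ_c)/[θ_c·(Y k − k_d) − 1] = 17.1 × (1 + 0.0552 × 7.94) / [7.94 × (0.586 × 3.13 − 0.0552) − 1] = 24.59 / 13.13 = 1.874 mg/L.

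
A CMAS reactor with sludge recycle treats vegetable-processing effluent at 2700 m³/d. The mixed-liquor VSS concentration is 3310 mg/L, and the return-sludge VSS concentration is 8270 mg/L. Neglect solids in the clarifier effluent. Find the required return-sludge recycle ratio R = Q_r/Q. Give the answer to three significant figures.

R ≈ 0.667

Solids balance on the clarifier gives (1+R)X = R·X_r, so R = X/(X_r − X) = 3310 / (8270 − 3310) = 0.6673.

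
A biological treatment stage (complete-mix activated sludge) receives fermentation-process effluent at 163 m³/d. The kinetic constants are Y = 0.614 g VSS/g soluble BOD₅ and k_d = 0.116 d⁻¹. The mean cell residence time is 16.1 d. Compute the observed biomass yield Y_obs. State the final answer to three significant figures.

Observed yield with endogenous decay: Y_obs = Y / (1 + k_d·θ_c) = 0.614 / (1 + 0.116 × 16.1) = 0.614 / 2.868 = 0.2141 g VSS/g soluble BOD₅.

Y_obs ≈ 0.214 g VSS/g soluble BOD₅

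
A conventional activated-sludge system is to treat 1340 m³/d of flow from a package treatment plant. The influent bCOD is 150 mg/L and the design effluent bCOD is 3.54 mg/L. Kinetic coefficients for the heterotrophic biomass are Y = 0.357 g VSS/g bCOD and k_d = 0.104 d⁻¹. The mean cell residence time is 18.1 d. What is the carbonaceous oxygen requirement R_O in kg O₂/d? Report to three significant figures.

Correct the yield for decay: Y_obs = Y/(1 + k_d θ_c) = 0.357 / (1 + 0.104 × 18.1) = 0.357 / 2.882 = 0.1239.
Q·(S₀ − S) = 1340 × (150 − 3.54) × 10⁻³ = 196.3 kg/d removed.
P_X = Y_obs·Q·(S₀ − S) = 0.1239 × 196.3 = 24.31 kg VSS/d.
R_O = Q·ΔS − 1.42 P_X = 196.3 − 34.52 = 161.7 kg O₂/d.

R_O ≈ 162 kg O₂/d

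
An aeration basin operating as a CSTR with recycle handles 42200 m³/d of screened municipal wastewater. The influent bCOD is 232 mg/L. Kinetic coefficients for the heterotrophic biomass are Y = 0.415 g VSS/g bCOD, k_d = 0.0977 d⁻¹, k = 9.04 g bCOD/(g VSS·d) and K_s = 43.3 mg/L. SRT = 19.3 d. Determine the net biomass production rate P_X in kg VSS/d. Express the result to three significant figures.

Effluent substrate depends only on kinetics and SRT: S = K_s(1 + k_d θ_c) / [θ_c(Yk − k_d) − 1] = 43.3 × (1 + 0.0977 × 19.3) / [19.3 × (0.415 × 9.04 − 0.0977) − 1] = 124.9 / 69.52 = 1.797 mg/L.
Y_obs = Y / (1 + k_d θ_c) = 0.415 / (1 + 0.0977 × 19.3) = 0.415 / 2.886 = 0.1438.
Mass of bCOD removed per day: Q(S₀ − S) = 42200 × 230.2 g/m³ = 9714 kg/d.
P_X = Y_obs · Q(S₀ − S) = 0.1438 × 9714 = 1397 kg VSS/d.

P_X ≈ 1400 kg VSS/d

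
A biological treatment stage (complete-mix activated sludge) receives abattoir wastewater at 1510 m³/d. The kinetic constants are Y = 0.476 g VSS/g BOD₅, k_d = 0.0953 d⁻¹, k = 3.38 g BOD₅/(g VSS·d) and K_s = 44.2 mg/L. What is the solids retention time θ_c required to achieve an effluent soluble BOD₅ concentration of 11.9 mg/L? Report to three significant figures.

θ_c ≈ 4.07 d

At the target effluent, Y k S/(K_s+S) = 0.476×3.38×11.9/56.10 = 0.3413 d⁻¹.
θ_c = 1/(μ − k_d) = 1/(0.3413 − 0.0953) = 1/0.2460 = 4.065 d.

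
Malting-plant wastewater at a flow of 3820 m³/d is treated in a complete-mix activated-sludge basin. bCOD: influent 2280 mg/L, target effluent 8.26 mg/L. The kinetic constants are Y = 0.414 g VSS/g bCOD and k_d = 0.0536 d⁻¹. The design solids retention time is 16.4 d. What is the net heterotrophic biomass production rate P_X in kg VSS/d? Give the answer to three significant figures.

Observed yield with endogenous decay: Y_obs = Y / (1 + k_d·θ_c) = 0.414 / (1 + 0.0536 × 16.4) = 0.414 / 1.879 = 0.2203 g VSS/g bCOD.
Mass of bCOD removed per day: Q(S₀ − S) = 3820 × 2272 g/m³ = 8678 kg/d.
P_X = Y_obs · Q(S₀ − S) = 0.2203 × 8678 = 1912 kg VSS/d.

P_X ≈ 1910 kg VSS/d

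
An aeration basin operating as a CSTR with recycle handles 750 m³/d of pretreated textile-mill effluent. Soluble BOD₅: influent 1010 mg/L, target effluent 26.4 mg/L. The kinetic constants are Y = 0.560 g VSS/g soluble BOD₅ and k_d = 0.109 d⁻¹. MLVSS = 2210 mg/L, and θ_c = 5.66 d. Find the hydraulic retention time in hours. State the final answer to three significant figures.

From the SRT design equation V = Y Q (S₀−S) θ_c / [X (1 + k_d θ_c)] = 0.560 × 750 × (1010 − 26.4) × 5.66 / [2210 × (1 + 0.109 × 5.66)] = 2.34×10^6 / 3573 = 654.3 m³.
HRT = V/Q = 654.3 m³ / 750 m³·d⁻¹ = 0.8724 d × 24 = 20.94 h.

τ ≈ 20.9 h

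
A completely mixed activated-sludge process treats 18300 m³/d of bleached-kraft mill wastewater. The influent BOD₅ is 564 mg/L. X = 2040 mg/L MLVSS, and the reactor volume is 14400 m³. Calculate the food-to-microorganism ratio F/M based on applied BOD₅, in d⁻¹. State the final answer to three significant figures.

F/M ≈ 0.351 d⁻¹

Food-to-microorganism ratio F/M = Q S₀ / (V X) = 18300 × 564 / (14400 × 2040) = 0.3513 d⁻¹.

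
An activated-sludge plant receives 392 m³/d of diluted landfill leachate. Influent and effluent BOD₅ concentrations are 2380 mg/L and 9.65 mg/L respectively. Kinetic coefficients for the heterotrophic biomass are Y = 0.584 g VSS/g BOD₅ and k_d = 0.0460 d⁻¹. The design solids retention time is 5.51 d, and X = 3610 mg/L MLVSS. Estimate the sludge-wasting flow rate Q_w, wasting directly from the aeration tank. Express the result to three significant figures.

Q_w ≈ 120 m³/d

Steady-state biomass mass balance: V·X·(1 + k_d·θ_c) = Y·Q·(S₀ − S)·θ_c, so V = 0.584 × 392 × (2380 − 9.65) × 5.51 / [3610 × (1 + 0.0460 × 5.51)] = 2.99×10^6 / 4525 = 660.8 m³.
For wasting at MLVSS concentration, Q_w = V/θ_c = 660.8/5.51 = 119.9 m³/d.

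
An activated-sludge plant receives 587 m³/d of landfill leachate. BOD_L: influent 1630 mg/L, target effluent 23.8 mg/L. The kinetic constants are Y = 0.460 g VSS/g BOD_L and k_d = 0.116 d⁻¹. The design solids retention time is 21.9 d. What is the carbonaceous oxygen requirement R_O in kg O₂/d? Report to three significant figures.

R_O ≈ 769 kg O₂/d

The observed yield is Y_obs = Y/(1 + k_d·θ_c) = 0.460 / (1 + 0.116 × 21.9) = 0.460 / 3.540 = 0.1299 g VSS per g BOD_L removed.
Mass of BOD_L removed per day: Q(S₀ − S) = 587 × 1606 g/m³ = 942.8 kg/d.
Biomass synthesised: P_X = Y_obs × 942.8 = 122.5 kg VSS/d.
Carbonaceous O₂ demand = substrate oxidised − cell-mass equivalent = 942.8 − 1.42 × 122.5 = 768.9 kg O₂/d.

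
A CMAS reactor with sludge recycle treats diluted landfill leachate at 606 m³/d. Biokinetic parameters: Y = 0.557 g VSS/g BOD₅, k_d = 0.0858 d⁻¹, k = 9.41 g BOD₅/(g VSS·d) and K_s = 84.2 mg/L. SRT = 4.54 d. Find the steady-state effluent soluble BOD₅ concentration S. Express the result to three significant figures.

S ≈ 5.22 mg/L

For a completely mixed reactor with recycle the Lawrence–McCarty relation gives S = K_s·(1 + k_d·θ_c) / [θ_c·(Y·k − k_d) − 1] = 84.2 × (1 + 0.0858 × 4.54) / [4.54 × (0.557 × 9.41 − 0.0858) − 1] = 117.0 / 22.41 = 5.222 mg/L.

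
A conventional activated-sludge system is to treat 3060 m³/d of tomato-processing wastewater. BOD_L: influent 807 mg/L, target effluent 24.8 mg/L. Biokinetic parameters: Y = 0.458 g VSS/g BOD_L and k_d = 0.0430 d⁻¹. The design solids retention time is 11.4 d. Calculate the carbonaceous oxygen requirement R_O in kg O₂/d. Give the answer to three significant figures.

Y_obs = Y / (1 + k_d θ_c) = 0.458 / (1 + 0.0430 × 11.4) = 0.458 / 1.490 = 0.3073.
Q·(S₀ − S) = 3060 × (807 − 24.8) × 10⁻³ = 2394 kg/d removed.
Biomass synthesised: P_X = Y_obs × 2394 = 735.6 kg VSS/d.
R_O = Q·(S₀ − S) − 1.42·P_X = 2394 − 1.42 × 735.6 = 1349 kg O₂/d.

R_O ≈ 1350 kg O₂/d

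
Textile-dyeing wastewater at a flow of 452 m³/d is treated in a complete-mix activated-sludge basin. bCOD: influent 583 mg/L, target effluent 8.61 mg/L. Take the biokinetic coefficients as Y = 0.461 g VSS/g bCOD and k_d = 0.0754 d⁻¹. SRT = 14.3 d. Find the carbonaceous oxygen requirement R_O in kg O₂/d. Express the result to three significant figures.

The observed yield is Y_obs = Y/(1 + k_d·θ_c) = 0.461 / (1 + 0.0754 × 14.3) = 0.461 / 2.078 = 0.2218 g VSS per g bCOD removed.
Substrate removed = Q·(S₀ − S) = 452 m³/d × (583 − 8.61) g/m³ = 2.6×10^5 g/d = 259.6 kg/d.
Net sludge production P_X = 0.2218 × 259.6 = 57.59 kg VSS/d.
R_O = Q·ΔS − 1.42 P_X = 259.6 − 81.78 = 177.8 kg O₂/d.

R_O ≈ 178 kg O₂/d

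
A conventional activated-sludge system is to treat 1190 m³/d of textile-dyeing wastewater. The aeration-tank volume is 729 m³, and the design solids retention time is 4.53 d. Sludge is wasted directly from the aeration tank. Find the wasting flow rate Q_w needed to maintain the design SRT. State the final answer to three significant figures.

Wasting from the aeration tank: Q_w = V / θ_c = 729.0 / 4.53 = 160.9 m³/d.

Q_w ≈ 161 m³/d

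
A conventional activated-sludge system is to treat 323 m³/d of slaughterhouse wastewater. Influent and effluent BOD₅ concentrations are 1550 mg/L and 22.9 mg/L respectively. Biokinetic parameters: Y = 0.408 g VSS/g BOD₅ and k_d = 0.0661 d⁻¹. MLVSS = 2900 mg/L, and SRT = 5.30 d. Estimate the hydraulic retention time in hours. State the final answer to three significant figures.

τ ≈ 20.2 h

Steady-state biomass mass balance: V·X·(1 + k_d·θ_c) = Y·Q·(S₀ − S)·θ_c, so V = 0.408 × 323 × (1550 − 22.9) × 5.30 / [2900 × (1 + 0.0661 × 5.30)] = 1.07×10^6 / 3916 = 272.4 m³.
Hydraulic retention time τ = V/Q = 272.4 / 323 = 0.8433 d = 20.24 h.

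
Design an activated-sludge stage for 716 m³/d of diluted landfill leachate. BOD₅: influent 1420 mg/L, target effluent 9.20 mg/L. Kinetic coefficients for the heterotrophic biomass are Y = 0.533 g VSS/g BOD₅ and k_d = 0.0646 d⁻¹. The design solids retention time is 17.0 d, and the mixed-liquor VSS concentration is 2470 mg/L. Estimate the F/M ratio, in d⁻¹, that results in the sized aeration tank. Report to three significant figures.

F/M ≈ 0.233 d⁻¹

Steady-state biomass mass balance: V·X·(1 + k_d·θ_c) = Y·Q·(S₀ − S)·θ_c, so V = 0.533 × 716 × (1420 − 9.20) × 17.0 / [2470 × (1 + 0.0646 × 17.0)] = 9.15×10^6 / 5183 = 1766 m³.
Food-to-microorganism ratio F/M = Q S₀ / (V X) = 716 × 1420 / (1766 × 2470) = 0.2331 d⁻¹.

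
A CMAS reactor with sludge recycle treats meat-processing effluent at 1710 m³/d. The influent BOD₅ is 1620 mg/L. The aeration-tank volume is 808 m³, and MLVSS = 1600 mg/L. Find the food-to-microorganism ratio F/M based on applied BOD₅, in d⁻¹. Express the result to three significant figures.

F/M = applied load / biomass = Q·S₀/(V·X) = 1710 × 1620 / (808.0 × 1600) = 2.143 d⁻¹.

F/M ≈ 2.14 d⁻¹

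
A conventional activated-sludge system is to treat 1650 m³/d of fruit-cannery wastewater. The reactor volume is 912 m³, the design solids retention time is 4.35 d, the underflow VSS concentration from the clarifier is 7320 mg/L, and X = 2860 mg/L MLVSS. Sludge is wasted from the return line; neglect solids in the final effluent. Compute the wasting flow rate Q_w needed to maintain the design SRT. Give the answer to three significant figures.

Q_w ≈ 81.9 m³/d

θ_c = V·X/(Q_w·X_r) when wasting from the recycle, so Q_w = V·X/(θ_c·X_r) = 912.0 × 2860 / (4.35 × 7320) = 81.91 m³/d.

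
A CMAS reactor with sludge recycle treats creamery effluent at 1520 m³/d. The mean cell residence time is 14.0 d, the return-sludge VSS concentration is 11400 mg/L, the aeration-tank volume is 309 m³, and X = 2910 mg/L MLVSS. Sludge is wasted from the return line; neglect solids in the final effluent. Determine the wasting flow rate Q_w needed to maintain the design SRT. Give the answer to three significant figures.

θ_c = V·X/(Q_w·X_r) when wasting from the recycle, so Q_w = V·X/(θ_c·X_r) = 309.0 × 2910 / (14.0 × 11400) = 5.634 m³/d.

Q_w ≈ 5.63 m³/d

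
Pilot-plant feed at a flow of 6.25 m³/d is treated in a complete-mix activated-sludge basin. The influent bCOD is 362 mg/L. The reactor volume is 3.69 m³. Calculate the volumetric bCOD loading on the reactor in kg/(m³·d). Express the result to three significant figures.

Applied bCOD load per unit volume = Q·S₀/V = (6.25 × 362/1000)/3.690 = 0.6131 kg bCOD·m⁻³·d⁻¹.

L_v ≈ 0.613 kg bCOD/(m³·d)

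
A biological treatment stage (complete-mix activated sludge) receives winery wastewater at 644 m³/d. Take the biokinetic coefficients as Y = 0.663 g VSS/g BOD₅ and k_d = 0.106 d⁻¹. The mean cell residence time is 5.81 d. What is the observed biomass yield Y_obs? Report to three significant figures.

Y_obs ≈ 0.410 g VSS/g BOD₅

The observed yield is Y_obs = Y/(1 + k_d·θ_c) = 0.663 / (1 + 0.106 × 5.81) = 0.663 / 1.616 = 0.4103 g VSS per g BOD₅ removed.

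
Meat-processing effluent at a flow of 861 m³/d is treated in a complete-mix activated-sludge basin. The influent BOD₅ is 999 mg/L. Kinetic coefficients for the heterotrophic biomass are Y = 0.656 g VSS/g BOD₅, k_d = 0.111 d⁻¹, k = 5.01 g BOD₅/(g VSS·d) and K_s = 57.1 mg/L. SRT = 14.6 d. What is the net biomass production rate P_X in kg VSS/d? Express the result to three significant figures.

P_X ≈ 215 kg VSS/d

From the Monod/SRT balance for a CMAS, S = K_s·(1+k_d θ_c)/[θ_c·(Y k − k_d) − 1] = 57.1 × (1 + 0.111 × 14.6) / [14.6 × (0.656 × 5.01 − 0.111) − 1] = 149.6 / 45.36 = 3.299 mg/L.
Y_obs = Y / (1 + k_d θ_c) = 0.656 / (1 + 0.111 × 14.6) = 0.656 / 2.621 = 0.2503.
Substrate removed = Q·(S₀ − S) = 861 m³/d × (999 − 3.30) g/m³ = 8.57×10^5 g/d = 857.3 kg/d.
Net biomass production P_X = Y_obs × Q·(S₀ − S) = 0.2503 × 857.3 = 214.6 kg VSS/d.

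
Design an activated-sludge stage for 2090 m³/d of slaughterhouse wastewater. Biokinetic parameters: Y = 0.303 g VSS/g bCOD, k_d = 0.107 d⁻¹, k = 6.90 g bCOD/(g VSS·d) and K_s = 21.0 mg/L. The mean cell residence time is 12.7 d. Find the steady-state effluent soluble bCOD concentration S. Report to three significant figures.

For a completely mixed reactor with recycle the Lawrence–McCarty relation gives S = K_s·(1 + k_d·θ_c) / [θ_c·(Y·k − k_d) − 1] = 21.0 × (1 + 0.107 × 12.7) / [12.7 × (0.303 × 6.90 − 0.107) − 1] = 49.54 / 24.19 = 2.048 mg/L.

S ≈ 2.05 mg/L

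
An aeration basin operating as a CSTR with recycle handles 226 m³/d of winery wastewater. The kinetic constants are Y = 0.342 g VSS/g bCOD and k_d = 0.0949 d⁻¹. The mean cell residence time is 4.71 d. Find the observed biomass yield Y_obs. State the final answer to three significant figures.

Observed yield with endogenous decay: Y_obs = Y / (1 + k_d·θ_c) = 0.342 / (1 + 0.0949 × 4.71) = 0.342 / 1.447 = 0.2364 g VSS/g bCOD.

Y_obs ≈ 0.236 g VSS/g bCOD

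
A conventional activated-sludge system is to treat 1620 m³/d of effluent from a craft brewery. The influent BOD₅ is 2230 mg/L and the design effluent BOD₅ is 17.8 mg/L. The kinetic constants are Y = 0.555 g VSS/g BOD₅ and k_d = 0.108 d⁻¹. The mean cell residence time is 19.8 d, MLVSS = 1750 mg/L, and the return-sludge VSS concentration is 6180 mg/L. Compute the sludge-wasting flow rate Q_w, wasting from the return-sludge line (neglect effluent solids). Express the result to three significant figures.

Q_w ≈ 103 m³/d

Steady-state biomass mass balance: V·X·(1 + k_d·θ_c) = Y·Q·(S₀ − S)·θ_c, so V = 0.555 × 1620 × (2230 − 17.8) × 19.8 / [1750 × (1 + 0.108 × 19.8)] = 3.94×10^7 / 5492 = 7171 m³.
Q_w = (V·X)/(θ_c X_r) = 7171 × 1750 / (19.8 × 6180) = 102.5 m³/d.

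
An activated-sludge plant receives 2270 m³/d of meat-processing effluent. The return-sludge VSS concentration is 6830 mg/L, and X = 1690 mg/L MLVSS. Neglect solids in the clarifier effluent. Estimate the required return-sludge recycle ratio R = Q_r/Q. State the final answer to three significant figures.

Solids balance on the clarifier gives (1+R)X = R·X_r, so R = X/(X_r − X) = 1690 / (6830 − 1690) = 0.3288.

R ≈ 0.329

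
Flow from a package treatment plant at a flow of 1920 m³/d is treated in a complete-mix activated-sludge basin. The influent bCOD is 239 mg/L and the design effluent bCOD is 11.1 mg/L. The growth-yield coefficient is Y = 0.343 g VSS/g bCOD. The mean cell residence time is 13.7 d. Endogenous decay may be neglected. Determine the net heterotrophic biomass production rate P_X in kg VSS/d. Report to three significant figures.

No decay correction is needed, so Y_obs = Y = 0.343.
Q·(S₀ − S) = 1920 × (239 − 11.1) × 10⁻³ = 437.6 kg/d removed.
Net biomass production P_X = Y_obs × Q·(S₀ − S) = 0.3430 × 437.6 = 150.1 kg VSS/d.

P_X ≈ 150 kg VSS/d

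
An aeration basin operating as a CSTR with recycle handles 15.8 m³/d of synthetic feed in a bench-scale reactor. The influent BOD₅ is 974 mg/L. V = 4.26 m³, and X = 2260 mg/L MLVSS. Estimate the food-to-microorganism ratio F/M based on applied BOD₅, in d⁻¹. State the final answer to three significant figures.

F/M ≈ 1.60 d⁻¹

Food-to-microorganism ratio F/M = Q S₀ / (V X) = 15.8 × 974 / (4.260 × 2260) = 1.598 d⁻¹.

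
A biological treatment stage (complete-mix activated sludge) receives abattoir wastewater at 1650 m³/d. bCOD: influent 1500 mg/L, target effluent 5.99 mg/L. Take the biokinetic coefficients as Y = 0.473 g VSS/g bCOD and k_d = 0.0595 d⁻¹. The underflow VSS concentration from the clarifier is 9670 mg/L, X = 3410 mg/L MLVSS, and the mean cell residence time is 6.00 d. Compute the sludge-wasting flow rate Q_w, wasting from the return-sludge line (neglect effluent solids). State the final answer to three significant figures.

From the SRT design equation V = Y Q (S₀−S) θ_c / [X (1 + k_d θ_c)] = 0.473 × 1650 × (1500 − 5.99) × 6.00 / [3410 × (1 + 0.0595 × 6.00)] = 7×10^6 / 4627 = 1512 m³.
Wasting from the return line (neglecting effluent solids): Q_w = V·X / (θ_c·X_r) = 1512 × 3410 / (6.00 × 9670) = 88.86 m³/d.

Q_w ≈ 88.9 m³/d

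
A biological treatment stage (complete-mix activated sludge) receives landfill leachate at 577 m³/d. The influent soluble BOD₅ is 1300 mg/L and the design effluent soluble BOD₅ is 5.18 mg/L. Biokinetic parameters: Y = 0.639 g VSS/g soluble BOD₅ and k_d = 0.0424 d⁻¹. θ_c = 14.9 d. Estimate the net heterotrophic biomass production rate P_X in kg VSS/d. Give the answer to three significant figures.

P_X ≈ 293 kg VSS/d

Observed yield with endogenous decay: Y_obs = Y / (1 + k_d·θ_c) = 0.639 / (1 + 0.0424 × 14.9) = 0.639 / 1.632 = 0.3916 g VSS/g soluble BOD₅.
ΔS = 1300 − 5.18 = 1295 mg/L, so the substrate removal rate is 577 × 1295/1000 = 747.1 kg soluble BOD₅/d.
Net biomass production P_X = Y_obs × Q·(S₀ − S) = 0.3916 × 747.1 = 292.6 kg VSS/d.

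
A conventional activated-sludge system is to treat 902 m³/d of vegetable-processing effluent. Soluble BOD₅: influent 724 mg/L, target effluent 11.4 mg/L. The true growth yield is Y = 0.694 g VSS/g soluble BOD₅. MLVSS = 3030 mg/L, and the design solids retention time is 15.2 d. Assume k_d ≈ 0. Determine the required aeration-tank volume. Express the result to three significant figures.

V ≈ 2240 m³

V·X = Y·Q·ΔS·θ_c gives V = 0.694 × 902 × (724 − 11.4) × 15.2 / 3030 = 2238 m³.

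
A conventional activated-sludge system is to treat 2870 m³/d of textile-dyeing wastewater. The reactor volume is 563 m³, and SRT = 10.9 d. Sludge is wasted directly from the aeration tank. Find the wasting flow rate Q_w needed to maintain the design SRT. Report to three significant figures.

With mixed-liquor wasting, θ_c = V/Q_w, so Q_w = V/θ_c = 563.0/10.9 = 51.65 m³/d.

Q_w ≈ 51.7 m³/d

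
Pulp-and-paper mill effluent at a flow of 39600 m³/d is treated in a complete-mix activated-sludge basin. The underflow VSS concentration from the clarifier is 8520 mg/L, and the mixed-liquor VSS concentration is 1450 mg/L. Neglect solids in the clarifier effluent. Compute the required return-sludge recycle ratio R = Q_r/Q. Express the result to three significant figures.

R ≈ 0.205

Solids balance on the clarifier gives (1+R)X = R·X_r, so R = X/(X_r − X) = 1450 / (8520 − 1450) = 0.2051.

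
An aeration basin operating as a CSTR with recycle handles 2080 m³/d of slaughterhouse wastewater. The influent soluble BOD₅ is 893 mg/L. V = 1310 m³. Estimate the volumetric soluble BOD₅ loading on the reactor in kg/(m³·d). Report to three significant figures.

L_v = Q S₀ / V = 2080 × 893 × 10⁻³ / 1310 = 1.418 kg/(m³·d).

L_v ≈ 1.42 kg soluble BOD₅/(m³·d)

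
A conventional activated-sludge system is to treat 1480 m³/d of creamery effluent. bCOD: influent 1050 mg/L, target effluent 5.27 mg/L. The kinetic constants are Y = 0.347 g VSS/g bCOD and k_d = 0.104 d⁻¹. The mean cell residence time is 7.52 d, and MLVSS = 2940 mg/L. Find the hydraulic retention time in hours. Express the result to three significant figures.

From the SRT design equation V = Y Q (S₀−S) θ_c / [X (1 + k_d θ_c)] = 0.347 × 1480 × (1050 − 5.27) × 7.52 / [2940 × (1 + 0.104 × 7.52)] = 4.03×10^6 / 5239 = 770.1 m³.
τ = V/Q = 770.1/1480 = 0.5203 d, or 12.49 h.

τ ≈ 12.5 h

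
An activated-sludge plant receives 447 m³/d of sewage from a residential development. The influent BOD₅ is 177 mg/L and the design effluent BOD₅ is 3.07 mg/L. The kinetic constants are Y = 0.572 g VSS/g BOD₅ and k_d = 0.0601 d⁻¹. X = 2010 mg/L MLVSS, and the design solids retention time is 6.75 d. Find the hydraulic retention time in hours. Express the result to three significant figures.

τ ≈ 5.70 h

From the SRT design equation V = Y Q (S₀−S) θ_c / [X (1 + k_d θ_c)] = 0.572 × 447 × (177 − 3.07) × 6.75 / [2010 × (1 + 0.0601 × 6.75)] = 3×10^5 / 2825 = 106.2 m³.
Hydraulic retention time τ = V/Q = 106.2 / 447 = 0.2377 d = 5.704 h.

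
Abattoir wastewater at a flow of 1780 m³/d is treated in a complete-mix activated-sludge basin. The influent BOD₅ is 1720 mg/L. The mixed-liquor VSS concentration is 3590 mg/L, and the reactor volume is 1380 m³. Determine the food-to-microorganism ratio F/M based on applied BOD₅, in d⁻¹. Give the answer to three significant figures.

F/M = Q·S₀ / (V·X) = 1780 × 1720 / (1380 × 3590) = 0.6180 g BOD₅·(g VSS·d)⁻¹.

F/M ≈ 0.618 d⁻¹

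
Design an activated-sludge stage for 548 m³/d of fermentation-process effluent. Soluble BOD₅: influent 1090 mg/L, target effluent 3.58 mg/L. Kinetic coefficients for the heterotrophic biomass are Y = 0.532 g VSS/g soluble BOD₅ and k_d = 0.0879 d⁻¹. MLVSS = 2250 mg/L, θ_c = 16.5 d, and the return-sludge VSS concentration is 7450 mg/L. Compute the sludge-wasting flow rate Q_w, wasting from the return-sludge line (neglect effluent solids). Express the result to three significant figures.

Rearranging the biomass balance for a CMAS with decay, V = Y·Q·ΔS·θ_c / [X·(1+k_d θ_c)] = 0.532 × 548 × (1090 − 3.58) × 16.5 / [2250 × (1 + 0.0879 × 16.5)] = 5.23×10^6 / 5513 = 947.9 m³.
Q_w = (V·X)/(θ_c X_r) = 947.9 × 2250 / (16.5 × 7450) = 17.35 m³/d.

Q_w ≈ 17.4 m³/d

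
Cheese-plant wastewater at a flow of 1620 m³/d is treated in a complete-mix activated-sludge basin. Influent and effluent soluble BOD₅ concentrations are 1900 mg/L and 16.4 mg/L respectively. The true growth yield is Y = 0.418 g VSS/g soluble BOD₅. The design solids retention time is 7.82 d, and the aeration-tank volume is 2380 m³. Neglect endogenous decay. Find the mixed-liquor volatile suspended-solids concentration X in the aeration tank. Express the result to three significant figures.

X ≈ 4190 mg/L

From V·X = Y·Q·(S₀ − S)·θ_c (decay neglected): X = 0.418 × 1620 × (1900 − 16.4) × 7.82 / 2380 = 4191 mg/L.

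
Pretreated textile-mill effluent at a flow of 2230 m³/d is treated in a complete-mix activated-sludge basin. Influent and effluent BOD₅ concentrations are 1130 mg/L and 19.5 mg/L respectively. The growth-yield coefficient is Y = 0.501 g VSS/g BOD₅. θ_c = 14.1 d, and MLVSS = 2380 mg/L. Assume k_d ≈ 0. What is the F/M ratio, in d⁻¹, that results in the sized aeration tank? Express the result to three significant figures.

F/M ≈ 0.144 d⁻¹

Biomass mass balance (decay neglected): V·X = Y·Q·(S₀ − S)·θ_c, so V = 0.501 × 2230 × (1130 − 19.5) × 14.1 / 2380 = 7350 m³.
F/M = Q·S₀ / (V·X) = 2230 × 1130 / (7350 × 2380) = 0.1440 g BOD₅·(g VSS·d)⁻¹.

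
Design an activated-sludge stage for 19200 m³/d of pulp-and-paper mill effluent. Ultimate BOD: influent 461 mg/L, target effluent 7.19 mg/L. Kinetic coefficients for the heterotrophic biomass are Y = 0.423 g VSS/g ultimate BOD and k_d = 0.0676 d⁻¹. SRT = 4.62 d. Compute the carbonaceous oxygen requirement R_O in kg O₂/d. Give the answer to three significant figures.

Correct the yield for decay: Y_obs = Y/(1 + k_d θ_c) = 0.423 / (1 + 0.0676 × 4.62) = 0.423 / 1.312 = 0.3223.
ΔS = 461 − 7.19 = 453.8 mg/L, so the substrate removal rate is 19200 × 453.8/1000 = 8713 kg ultimate BOD/d.
Net sludge production P_X = 0.3223 × 8713 = 2809 kg VSS/d.
R_O = Q·(S₀ − S) − 1.42·P_X = 8713 − 1.42 × 2809 = 4725 kg O₂/d.

R_O ≈ 4730 kg O₂/d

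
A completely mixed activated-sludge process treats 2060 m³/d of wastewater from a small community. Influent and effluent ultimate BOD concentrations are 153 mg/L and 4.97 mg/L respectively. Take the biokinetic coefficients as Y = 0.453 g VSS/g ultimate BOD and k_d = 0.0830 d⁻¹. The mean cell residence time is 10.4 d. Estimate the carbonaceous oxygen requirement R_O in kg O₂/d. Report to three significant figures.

The observed yield is Y_obs = Y/(1 + k_d·θ_c) = 0.453 / (1 + 0.0830 × 10.4) = 0.453 / 1.863 = 0.2431 g VSS per g ultimate BOD removed.
ΔS = 153 − 4.97 = 148.0 mg/L, so the substrate removal rate is 2060 × 148.0/1000 = 304.9 kg ultimate BOD/d.
P_X = Y_obs·Q·(S₀ − S) = 0.2431 × 304.9 = 74.14 kg VSS/d.
R_O = Q·(S₀ − S) − 1.42·P_X = 304.9 − 1.42 × 74.14 = 199.7 kg O₂/d.

R_O ≈ 200 kg O₂/d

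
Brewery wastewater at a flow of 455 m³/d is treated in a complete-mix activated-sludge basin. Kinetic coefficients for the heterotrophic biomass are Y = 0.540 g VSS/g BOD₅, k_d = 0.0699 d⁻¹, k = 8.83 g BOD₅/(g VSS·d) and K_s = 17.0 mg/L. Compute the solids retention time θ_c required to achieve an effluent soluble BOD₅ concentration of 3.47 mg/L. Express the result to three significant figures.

θ_c ≈ 1.35 d

Specific growth rate at S = 3.47 mg/L: μ = YkS/(K_s+S) = 0.540·8.83·3.47/(17.0+3.47) = 0.8083 d⁻¹.
θ_c = 1/(μ − k_d) = 1/(0.8083 − 0.0699) = 1/0.7384 = 1.354 d.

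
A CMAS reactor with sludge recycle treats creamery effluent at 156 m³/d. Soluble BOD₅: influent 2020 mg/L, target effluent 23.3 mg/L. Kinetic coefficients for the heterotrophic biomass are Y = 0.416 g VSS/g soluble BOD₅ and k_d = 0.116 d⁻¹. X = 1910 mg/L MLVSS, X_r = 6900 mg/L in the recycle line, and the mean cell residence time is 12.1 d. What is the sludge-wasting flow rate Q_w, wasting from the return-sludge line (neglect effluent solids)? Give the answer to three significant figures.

Q_w ≈ 7.81 m³/d

Rearranging the biomass balance for a CMAS with decay, V = Y·Q·ΔS·θ_c / [X·(1+k_d θ_c)] = 0.416 × 156 × (2020 − 23.3) × 12.1 / [1910 × (1 + 0.116 × 12.1)] = 1.57×10^6 / 4591 = 341.5 m³.
Wasting from the return line (neglecting effluent solids): Q_w = V·X / (θ_c·X_r) = 341.5 × 1910 / (12.1 × 6900) = 7.813 m³/d.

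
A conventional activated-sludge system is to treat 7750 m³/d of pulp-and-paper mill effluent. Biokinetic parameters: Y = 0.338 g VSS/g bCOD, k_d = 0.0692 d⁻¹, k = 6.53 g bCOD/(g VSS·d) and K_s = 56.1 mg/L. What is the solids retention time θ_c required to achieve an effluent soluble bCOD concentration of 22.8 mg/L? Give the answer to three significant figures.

θ_c ≈ 1.76 d

Specific growth rate at S = 22.8 mg/L: μ = YkS/(K_s+S) = 0.338·6.53·22.8/(56.1+22.8) = 0.6378 d⁻¹.
1/θ_c = 0.6378 − 0.0692 = 0.5686 d⁻¹, so θ_c = 1.759 d.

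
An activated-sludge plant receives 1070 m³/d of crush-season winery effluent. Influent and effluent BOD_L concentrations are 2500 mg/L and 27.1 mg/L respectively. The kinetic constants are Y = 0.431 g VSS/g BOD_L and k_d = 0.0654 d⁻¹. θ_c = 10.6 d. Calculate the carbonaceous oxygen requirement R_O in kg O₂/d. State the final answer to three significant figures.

Correct the yield for decay: Y_obs = Y/(1 + k_d θ_c) = 0.431 / (1 + 0.0654 × 10.6) = 0.431 / 1.693 = 0.2545.
Substrate removed = Q·(S₀ − S) = 1070 m³/d × (2500 − 27.1) g/m³ = 2.65×10^6 g/d = 2646 kg/d.
P_X = Y_obs·Q·(S₀ − S) = 0.2545 × 2646 = 673.5 kg VSS/d.
Carbonaceous O₂ demand = substrate oxidised − cell-mass equivalent = 2646 − 1.42 × 673.5 = 1690 kg O₂/d.

R_O ≈ 1690 kg O₂/d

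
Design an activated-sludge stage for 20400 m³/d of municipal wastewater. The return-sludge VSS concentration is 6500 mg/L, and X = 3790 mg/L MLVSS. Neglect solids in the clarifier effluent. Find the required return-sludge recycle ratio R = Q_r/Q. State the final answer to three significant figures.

R ≈ 1.40

R = Q_r/Q = X/(X_r − X) = 3790 / (6500 − 3790) = 1.399.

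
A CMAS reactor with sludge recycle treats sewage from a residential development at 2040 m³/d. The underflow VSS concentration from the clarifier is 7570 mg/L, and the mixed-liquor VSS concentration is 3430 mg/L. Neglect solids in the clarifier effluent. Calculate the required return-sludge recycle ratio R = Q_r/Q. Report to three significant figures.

Mass balance around the secondary clarifier (neglecting effluent solids): R = X / (X_r − X) = 3430 / (7570 − 3430) = 0.8285.

R ≈ 0.829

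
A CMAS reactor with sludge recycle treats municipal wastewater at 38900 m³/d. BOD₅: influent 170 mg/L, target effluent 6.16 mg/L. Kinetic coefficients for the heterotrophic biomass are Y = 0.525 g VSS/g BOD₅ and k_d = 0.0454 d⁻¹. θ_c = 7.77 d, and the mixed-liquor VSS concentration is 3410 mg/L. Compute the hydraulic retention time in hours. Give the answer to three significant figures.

From the SRT design equation V = Y Q (S₀−S) θ_c / [X (1 + k_d θ_c)] = 0.525 × 38900 × (170 − 6.16) × 7.77 / [3410 × (1 + 0.0454 × 7.77)] = 2.6×10^7 / 4613 = 5636 m³.
τ = V/Q = 5636/38900 = 0.1449 d, or 3.477 h.

τ ≈ 3.48 h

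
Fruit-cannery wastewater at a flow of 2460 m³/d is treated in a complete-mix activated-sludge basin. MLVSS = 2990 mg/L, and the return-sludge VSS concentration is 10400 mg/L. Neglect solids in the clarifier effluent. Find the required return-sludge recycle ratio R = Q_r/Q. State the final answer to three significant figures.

R ≈ 0.404

Solids balance on the clarifier gives (1+R)X = R·X_r, so R = X/(X_r − X) = 2990 / (10400 − 2990) = 0.4035.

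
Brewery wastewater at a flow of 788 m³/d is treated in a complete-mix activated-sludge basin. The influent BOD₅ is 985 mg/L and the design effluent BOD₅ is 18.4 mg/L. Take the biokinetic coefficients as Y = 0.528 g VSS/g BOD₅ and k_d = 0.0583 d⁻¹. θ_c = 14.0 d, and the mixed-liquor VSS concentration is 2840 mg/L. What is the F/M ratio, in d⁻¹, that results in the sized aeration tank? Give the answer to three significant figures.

F/M ≈ 0.250 d⁻¹

Rearranging the biomass balance for a CMAS with decay, V = Y·Q·ΔS·θ_c / [X·(1+k_d θ_c)] = 0.528 × 788 × (985 − 18.4) × 14.0 / [2840 × (1 + 0.0583 × 14.0)] = 5.63×10^6 / 5158 = 1092 m³.
Food-to-microorganism ratio F/M = Q S₀ / (V X) = 788 × 985 / (1092 × 2840) = 0.2504 d⁻¹.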